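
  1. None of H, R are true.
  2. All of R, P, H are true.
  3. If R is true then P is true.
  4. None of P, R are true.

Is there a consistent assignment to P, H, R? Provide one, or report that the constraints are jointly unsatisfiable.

UNSATISFIABLE

Case P = True:
  Constraint (4) is violated (P=T) — contradiction.
Case P = False:
  Constraint (2) is violated (P=F) — contradiction.
Both cases fail — unsatisfiable.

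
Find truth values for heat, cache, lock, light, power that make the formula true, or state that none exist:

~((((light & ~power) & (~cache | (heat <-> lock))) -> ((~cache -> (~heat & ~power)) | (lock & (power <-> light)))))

heat: True, cache: False, lock: True, light: True, power: False

  ~((((light & ~power) & (~cache | (heat <-> lock))) -> ((~cache -> (~heat & ~power)) | (lock & (power <-> light))))) = True
    ((light & ~power) & (~cache | (heat <-> lock))) -> ((~cache -> (~heat & ~power)) | (lock & (power <-> light))) = False
      (light & ~power) & (~cache | (heat <-> lock)) = True
        light & ~power = True
          ~power = True
        ~cache | (heat <-> lock) = True
          ~cache = True
          heat <-> lock = True
      (~cache -> (~heat & ~power)) | (lock & (power <-> light)) = False
        ~cache -> (~heat & ~power) = False
          ~cache = True
          ~heat & ~power = False
            ~heat = False
            ~power = True
        lock & (power <-> light) = False
          power <-> light = False
The formula evaluates to True.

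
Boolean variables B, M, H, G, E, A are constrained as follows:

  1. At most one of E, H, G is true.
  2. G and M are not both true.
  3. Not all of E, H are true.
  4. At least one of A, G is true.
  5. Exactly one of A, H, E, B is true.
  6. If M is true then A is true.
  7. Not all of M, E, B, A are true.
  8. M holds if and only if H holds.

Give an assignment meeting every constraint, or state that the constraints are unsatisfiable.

B = False; M = False; H = False; G = False; E = False; A = True

  (1) {E, H, G}: 0 true — at most one ✓
  (2) G=F, M=F — not both ✓
  (3) {E, H}: 0/2 true — not all ✓
  (4) {A, G}: 1 true — at least one ✓
  (5) {A, H, E, B}: 1 true — exactly one ✓
  (6) M=F ⇒ A: vacuous ✓
  (7) {M, E, B, A}: 1/4 true — not all ✓
  (8) M=F, H=F — same ✓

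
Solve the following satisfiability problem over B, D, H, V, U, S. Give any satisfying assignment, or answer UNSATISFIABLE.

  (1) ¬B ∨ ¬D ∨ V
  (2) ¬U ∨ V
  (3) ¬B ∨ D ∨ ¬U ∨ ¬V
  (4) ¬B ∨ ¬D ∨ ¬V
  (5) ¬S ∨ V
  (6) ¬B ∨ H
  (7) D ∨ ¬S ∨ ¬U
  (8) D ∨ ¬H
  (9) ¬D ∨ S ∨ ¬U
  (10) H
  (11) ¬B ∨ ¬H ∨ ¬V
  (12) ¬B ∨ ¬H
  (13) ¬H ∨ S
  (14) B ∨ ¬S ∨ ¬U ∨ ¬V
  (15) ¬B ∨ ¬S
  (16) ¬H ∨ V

Unit clause (H) forces H = True.
In (¬B ∨ ¬H) only ¬B is left, so B = False.
In (¬H ∨ S) only S is left, so S = True.
In (¬H ∨ V) only V is left, so V = True.
In (D ∨ ¬H) only D is left, so D = True.
In (B ∨ ¬S ∨ ¬U ∨ ¬V) only ¬U is left, so U = False.
All clauses satisfied.

B = False, D = True, H = True, V = True, U = False, S = True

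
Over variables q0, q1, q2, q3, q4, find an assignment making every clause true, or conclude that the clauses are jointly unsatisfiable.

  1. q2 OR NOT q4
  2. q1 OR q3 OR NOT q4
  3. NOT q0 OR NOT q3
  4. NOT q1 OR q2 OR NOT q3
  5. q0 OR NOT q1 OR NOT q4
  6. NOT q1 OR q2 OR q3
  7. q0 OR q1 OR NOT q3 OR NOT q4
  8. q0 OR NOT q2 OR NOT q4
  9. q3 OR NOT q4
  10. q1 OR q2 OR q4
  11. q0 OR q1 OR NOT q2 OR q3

Set q0 = True.
  then (NOT q0 OR NOT q3) forces q3 = False.
  then (q3 OR NOT q4) forces q4 = False.
Set q1 = True.
  then (NOT q1 OR q2 OR q3) forces q2 = True.
All clauses satisfied.

q0 = True, q1 = True, q2 = True, q3 = False, q4 = False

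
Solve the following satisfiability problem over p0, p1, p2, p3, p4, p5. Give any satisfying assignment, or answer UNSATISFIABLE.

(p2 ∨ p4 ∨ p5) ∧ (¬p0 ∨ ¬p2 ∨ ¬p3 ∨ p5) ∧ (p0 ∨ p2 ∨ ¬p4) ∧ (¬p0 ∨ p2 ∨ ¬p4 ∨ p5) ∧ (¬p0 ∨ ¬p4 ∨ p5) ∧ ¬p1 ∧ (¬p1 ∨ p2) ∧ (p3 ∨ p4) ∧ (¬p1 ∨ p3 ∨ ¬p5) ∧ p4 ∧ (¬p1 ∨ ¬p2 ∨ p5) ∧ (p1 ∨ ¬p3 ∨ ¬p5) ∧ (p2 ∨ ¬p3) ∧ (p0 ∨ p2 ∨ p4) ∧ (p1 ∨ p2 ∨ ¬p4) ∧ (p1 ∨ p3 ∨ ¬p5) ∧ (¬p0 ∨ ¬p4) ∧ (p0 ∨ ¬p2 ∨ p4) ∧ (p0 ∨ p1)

Case p0 = True:
  (¬p1) forces p1 = False.
  (p4) forces p4 = True.
  Clause (¬p0 ∨ ¬p4) is falsified — contradiction.
Case p0 = False:
  (¬p1) forces p1 = False.
  Clause (p0 ∨ p1) is falsified — contradiction.
Both cases fail, so the formula is unsatisfiable.

UNSATISFIABLE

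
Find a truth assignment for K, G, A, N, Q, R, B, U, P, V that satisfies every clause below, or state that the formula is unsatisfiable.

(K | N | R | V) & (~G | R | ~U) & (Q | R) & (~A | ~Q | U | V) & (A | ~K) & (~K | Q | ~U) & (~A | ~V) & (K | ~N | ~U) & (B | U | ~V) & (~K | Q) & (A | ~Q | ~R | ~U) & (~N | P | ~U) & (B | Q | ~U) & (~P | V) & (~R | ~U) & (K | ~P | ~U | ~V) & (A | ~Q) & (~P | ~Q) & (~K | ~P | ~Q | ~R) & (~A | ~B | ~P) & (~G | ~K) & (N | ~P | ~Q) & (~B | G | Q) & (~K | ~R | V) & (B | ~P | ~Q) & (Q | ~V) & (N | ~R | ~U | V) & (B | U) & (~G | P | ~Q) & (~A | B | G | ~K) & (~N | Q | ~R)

Set K = True.
  then (A | ~K) forces A = True.
  then (~A | ~V) forces V = False.
  then (~K | Q) forces Q = True.
  then (~P | V) forces P = False.
  then (~G | ~K) forces G = False.
  then (~K | ~R | V) forces R = False.
  then (~A | B | G | ~K) forces B = True.
  then (~A | ~Q | U | V) forces U = True.
  then (~N | P | ~U) forces N = False.
All clauses satisfied.

K=T; G=F; A=T; N=F; Q=T; R=F; B=T; U=T; P=F; V=F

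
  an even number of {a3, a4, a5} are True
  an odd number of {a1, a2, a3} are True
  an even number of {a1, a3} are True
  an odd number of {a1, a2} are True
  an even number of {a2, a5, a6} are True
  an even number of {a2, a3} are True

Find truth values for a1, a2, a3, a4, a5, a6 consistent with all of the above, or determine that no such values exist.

Adding constraints 3, 4, 6 mod 2: every variable appears an even number of times on the left, so the left side is 0.
But the right sides sum to 1 (mod 2). 0 ≠ 1 — the system is inconsistent.

Unsatisfiable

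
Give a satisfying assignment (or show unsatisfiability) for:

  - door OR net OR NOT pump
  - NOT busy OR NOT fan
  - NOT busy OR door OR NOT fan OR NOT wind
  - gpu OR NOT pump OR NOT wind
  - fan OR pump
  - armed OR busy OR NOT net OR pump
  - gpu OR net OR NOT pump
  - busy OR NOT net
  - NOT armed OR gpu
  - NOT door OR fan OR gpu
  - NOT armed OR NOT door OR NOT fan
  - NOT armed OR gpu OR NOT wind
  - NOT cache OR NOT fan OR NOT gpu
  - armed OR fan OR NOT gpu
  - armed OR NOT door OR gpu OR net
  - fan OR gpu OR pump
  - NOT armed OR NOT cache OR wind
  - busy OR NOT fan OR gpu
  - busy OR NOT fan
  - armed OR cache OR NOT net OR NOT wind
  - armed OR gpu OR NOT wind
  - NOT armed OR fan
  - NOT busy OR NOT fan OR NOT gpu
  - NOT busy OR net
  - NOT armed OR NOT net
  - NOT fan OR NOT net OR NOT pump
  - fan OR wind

Unsatisfiable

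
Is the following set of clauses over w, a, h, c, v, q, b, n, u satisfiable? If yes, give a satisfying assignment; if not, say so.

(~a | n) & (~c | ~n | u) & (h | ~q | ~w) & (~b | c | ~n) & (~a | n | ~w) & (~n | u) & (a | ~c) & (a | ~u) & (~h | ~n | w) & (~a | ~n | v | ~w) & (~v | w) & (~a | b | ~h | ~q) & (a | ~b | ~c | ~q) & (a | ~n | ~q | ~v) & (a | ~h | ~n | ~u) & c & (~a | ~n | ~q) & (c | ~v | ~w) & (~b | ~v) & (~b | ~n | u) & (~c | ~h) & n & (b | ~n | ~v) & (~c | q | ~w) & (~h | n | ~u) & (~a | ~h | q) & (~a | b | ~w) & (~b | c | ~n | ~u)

w = False; a = True; h = False; c = True; v = False; q = False; b = True; n = True; u = True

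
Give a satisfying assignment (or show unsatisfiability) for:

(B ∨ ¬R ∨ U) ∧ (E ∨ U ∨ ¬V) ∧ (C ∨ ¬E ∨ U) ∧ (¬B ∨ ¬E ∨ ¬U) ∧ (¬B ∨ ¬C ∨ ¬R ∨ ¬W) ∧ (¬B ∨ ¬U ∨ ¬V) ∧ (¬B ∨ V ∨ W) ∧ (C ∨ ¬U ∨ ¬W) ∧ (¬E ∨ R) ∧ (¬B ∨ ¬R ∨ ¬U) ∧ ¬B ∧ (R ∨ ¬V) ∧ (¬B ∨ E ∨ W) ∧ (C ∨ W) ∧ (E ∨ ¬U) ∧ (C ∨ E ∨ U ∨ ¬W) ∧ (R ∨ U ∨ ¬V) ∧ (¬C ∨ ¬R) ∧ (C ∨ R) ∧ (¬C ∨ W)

R=F, C=T, U=F, B=F, V=F, E=F, W=T

Unit clause (¬B) forces B = False.
Try R = True:
  (B ∨ ¬R ∨ U) forces U = True.
  (E ∨ ¬U) forces E = True.
  (¬C ∨ ¬R) forces C = False.
  (C ∨ ¬U ∨ ¬W) forces W = False.
  clause (C ∨ W) is falsified — backtrack.
So R = False.
  then (¬E ∨ R) forces E = False.
  then (R ∨ ¬V) forces V = False.
  then (E ∨ ¬U) forces U = False.
  then (C ∨ R) forces C = True.
  then (¬C ∨ W) forces W = True.
All clauses satisfied.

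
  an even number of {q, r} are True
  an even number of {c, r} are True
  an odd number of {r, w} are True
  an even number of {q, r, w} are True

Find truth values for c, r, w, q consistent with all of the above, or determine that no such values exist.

c=T, r=T, w=F, q=T

{q, r}: 2 true → even ✓
{c, r}: 2 true → even ✓
{r, w}: 1 true → odd ✓
{q, r, w}: 2 true → even ✓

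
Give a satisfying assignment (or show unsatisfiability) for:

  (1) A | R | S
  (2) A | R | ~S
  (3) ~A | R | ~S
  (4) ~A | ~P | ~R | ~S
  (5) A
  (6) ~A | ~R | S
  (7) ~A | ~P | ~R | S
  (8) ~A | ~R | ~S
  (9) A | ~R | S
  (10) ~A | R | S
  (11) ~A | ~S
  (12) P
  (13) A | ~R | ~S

The formula is unsatisfiable.

Case A = True:
  (~A | ~S) forces S = False.
  (~A | ~R | S) forces R = False.
  Clause (~A | R | S) is falsified — contradiction.
Case A = False:
  Clause (A) is falsified — contradiction.
Both cases fail, so the formula is unsatisfiable.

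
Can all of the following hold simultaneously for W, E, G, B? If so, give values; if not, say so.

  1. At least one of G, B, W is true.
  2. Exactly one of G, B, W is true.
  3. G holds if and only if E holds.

W: False, E: True, G: True, B: False

  (1) {G, B, W}: 1 true — at least one ✓
  (2) {G, B, W}: 1 true — exactly one ✓
  (3) G=T, E=T — same ✓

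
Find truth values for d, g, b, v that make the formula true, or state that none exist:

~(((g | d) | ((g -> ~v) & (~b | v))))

d = False, g = False, b = True, v = False

  ~(((g | d) | ((g -> ~v) & (~b | v)))) = True
    (g | d) | ((g -> ~v) & (~b | v)) = False
      g | d = False
      (g -> ~v) & (~b | v) = False
        g -> ~v = True
          ~v = True
        ~b | v = False
          ~b = False
The formula evaluates to True.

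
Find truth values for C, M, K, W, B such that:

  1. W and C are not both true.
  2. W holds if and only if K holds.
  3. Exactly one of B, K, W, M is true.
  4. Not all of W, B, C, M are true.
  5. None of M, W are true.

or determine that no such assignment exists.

C = False, M = False, K = False, W = False, B = True

  (1) W=F, C=F — not both ✓
  (2) W=F, K=F — same ✓
  (3) {B, K, W, M}: 1 true — exactly one ✓
  (4) {W, B, C, M}: 1/4 true — not all ✓
  (5) {M, W}: 0 true — none ✓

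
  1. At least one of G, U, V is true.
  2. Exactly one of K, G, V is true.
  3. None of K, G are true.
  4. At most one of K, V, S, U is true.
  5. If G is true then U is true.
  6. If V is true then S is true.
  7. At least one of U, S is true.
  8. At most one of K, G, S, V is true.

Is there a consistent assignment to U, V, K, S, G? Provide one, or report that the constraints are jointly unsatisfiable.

Case K = True:
  Constraint (3) is violated (K=T) — contradiction.
Case K = False:
  (3) forces G = False.
  (2) with K=F, G=F forces V = True.
  (4) with V=T forces S = False.
  Constraint (6) is violated (V=T, S=F) — contradiction.
Both cases fail — unsatisfiable.

UNSATISFIABLE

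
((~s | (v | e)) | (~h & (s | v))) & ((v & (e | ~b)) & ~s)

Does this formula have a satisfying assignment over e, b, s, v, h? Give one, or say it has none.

e = True, b = True, s = False, v = True, h = False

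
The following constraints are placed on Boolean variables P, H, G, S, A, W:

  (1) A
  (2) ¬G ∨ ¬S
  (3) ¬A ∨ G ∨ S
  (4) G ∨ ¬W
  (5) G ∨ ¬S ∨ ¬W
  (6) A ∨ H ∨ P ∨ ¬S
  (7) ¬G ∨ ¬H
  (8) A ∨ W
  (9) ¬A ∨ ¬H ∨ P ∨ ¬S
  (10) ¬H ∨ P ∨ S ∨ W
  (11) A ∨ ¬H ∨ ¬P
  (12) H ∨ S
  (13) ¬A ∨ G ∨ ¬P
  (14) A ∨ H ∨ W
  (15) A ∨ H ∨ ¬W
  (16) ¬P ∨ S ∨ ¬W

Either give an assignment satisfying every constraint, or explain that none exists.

P: False, H: False, G: False, S: True, A: True, W: False

Unit clause (A) forces A = True.
Try P = True:
  (¬A ∨ G ∨ ¬P) forces G = True.
  (¬G ∨ ¬S) forces S = False.
  (¬G ∨ ¬H) forces H = False.
  clause (H ∨ S) is falsified — backtrack.
So P = False.
Set H = False.
  then (H ∨ S) forces S = True.
  then (¬G ∨ ¬S) forces G = False.
  then (G ∨ ¬W) forces W = False.
All clauses satisfied.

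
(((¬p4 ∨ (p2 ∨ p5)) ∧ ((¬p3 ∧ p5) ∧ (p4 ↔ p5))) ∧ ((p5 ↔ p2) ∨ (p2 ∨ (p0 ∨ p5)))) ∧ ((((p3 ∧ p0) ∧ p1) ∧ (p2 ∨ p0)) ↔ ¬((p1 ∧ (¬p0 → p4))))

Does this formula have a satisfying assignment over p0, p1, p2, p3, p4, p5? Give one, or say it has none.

p0=T; p1=T; p2=F; p3=F; p4=T; p5=T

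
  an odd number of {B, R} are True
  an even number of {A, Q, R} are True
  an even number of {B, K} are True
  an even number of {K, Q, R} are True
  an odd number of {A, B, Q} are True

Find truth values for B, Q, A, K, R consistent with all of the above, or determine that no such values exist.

B: False, Q: True, A: False, K: False, R: True

{B, R}: 1 true → odd ✓
{A, Q, R}: 2 true → even ✓
{B, K}: 0 true → even ✓
{K, Q, R}: 2 true → even ✓
{A, B, Q}: 1 true → odd ✓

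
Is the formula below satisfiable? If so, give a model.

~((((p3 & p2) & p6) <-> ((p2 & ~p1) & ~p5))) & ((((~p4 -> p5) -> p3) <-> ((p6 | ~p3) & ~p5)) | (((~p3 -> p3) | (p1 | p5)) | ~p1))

p1 = False; p2 = True; p3 = True; p4 = True; p5 = True; p6 = True

  ~((((p3 & p2) & p6) <-> ((p2 & ~p1) & ~p5))) = True
    ((p3 & p2) & p6) <-> ((p2 & ~p1) & ~p5) = False
      (p3 & p2) & p6 = True
        p3 & p2 = True
      (p2 & ~p1) & ~p5 = False
        p2 & ~p1 = True
          ~p1 = True
        ~p5 = False
  (((~p4 -> p5) -> p3) <-> ((p6 | ~p3) & ~p5)) | (((~p3 -> p3) | (p1 | p5)) | ~p1) = True
    ((~p4 -> p5) -> p3) <-> ((p6 | ~p3) & ~p5) = False
      (~p4 -> p5) -> p3 = True
        ~p4 -> p5 = True
          ~p4 = False
      (p6 | ~p3) & ~p5 = False
        p6 | ~p3 = True
          ~p3 = False
        ~p5 = False
    ((~p3 -> p3) | (p1 | p5)) | ~p1 = True
      (~p3 -> p3) | (p1 | p5) = True
        ~p3 -> p3 = True
          ~p3 = False
        p1 | p5 = True
      ~p1 = True
Both conjuncts True, so the formula holds.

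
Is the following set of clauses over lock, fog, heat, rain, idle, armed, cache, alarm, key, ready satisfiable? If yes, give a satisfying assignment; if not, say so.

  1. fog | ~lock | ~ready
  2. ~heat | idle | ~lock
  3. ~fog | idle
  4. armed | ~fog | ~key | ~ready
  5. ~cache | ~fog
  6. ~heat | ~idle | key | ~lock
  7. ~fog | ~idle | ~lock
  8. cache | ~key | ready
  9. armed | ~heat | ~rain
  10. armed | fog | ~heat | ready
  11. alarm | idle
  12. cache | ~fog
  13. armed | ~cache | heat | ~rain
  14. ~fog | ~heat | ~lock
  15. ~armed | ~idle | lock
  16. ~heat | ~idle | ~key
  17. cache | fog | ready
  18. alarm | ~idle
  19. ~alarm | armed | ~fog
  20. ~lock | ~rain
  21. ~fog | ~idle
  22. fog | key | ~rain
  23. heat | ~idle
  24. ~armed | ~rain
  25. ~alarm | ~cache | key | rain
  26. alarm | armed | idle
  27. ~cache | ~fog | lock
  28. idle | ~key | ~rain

lock=F, fog=F, heat=F, rain=F, idle=F, armed=F, cache=T, alarm=T, key=T, ready=F

Set lock = False.
Try fog = True:
  (~fog | idle) forces idle = True.
  clause (~fog | ~idle) is falsified — backtrack.
So fog = False.
Set heat = False.
  then (heat | ~idle) forces idle = False.
  then (alarm | idle) forces alarm = True.
Set rain = False.
Set armed = False.
Set cache = True.
  then (~alarm | ~cache | key | rain) forces key = True.
Set ready = False.
All clauses satisfied.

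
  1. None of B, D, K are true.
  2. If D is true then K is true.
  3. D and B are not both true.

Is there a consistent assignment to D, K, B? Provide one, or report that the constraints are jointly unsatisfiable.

D=F, K=F, B=F

  (1) {B, D, K}: 0 true — none ✓
  (2) D=F ⇒ K: vacuous ✓
  (3) D=F, B=F — not both ✓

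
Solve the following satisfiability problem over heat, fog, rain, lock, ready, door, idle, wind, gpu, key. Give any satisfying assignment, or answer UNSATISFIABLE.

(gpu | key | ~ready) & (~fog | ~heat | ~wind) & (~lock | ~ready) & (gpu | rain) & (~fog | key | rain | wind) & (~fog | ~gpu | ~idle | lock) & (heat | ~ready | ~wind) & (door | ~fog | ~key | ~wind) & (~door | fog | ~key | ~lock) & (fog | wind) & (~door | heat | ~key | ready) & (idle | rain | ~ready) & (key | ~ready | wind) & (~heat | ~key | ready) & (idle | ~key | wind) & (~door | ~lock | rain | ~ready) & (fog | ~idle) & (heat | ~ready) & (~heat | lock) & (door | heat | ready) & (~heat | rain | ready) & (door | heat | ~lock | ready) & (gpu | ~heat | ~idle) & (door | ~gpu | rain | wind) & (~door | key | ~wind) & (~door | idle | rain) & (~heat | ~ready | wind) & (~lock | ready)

Try heat = True:
  (~heat | lock) forces lock = True.
  (~lock | ~ready) forces ready = False.
  clause (~lock | ready) is falsified — backtrack.
So heat = False.
  then (heat | ~ready) forces ready = False.
  then (door | heat | ready) forces door = True.
  then (~lock | ready) forces lock = False.
  then (~door | heat | ~key | ready) forces key = False.
  then (~door | key | ~wind) forces wind = False.
  then (fog | wind) forces fog = True.
  then (~fog | key | rain | wind) forces rain = True.
Set idle = False.
Set gpu = False.
All clauses satisfied.

heat: False, fog: True, rain: True, lock: False, ready: False, door: True, idle: False, wind: False, gpu: False, key: False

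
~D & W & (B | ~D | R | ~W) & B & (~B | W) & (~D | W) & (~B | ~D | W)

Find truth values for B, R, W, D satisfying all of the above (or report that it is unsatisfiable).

B: True, R: False, W: True, D: False

Unit clause (~D) forces D = False.
Unit clause (W) forces W = True.
Unit clause (B) forces B = True.
Set R = False.
All clauses satisfied.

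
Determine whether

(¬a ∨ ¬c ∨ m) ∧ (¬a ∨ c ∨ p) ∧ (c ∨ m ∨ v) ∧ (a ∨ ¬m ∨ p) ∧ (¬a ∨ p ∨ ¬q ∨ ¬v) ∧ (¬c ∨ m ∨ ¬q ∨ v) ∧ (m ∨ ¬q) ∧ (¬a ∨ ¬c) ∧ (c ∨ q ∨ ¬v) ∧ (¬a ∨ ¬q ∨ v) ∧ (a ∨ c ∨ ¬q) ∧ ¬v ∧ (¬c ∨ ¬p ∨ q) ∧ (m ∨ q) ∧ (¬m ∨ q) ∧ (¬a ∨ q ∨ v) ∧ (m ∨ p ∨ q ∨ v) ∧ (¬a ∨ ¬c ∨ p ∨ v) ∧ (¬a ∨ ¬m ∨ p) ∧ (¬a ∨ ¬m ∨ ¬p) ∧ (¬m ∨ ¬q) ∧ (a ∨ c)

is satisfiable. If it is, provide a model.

Unsatisfiable — no assignment works.

Case m = True:
  (¬v) forces v = False.
  (¬m ∨ q) forces q = True.
  Clause (¬m ∨ ¬q) is falsified — contradiction.
Case m = False:
  (m ∨ ¬q) forces q = False.
  Clause (m ∨ q) is falsified — contradiction.
Both cases fail, so the formula is unsatisfiable.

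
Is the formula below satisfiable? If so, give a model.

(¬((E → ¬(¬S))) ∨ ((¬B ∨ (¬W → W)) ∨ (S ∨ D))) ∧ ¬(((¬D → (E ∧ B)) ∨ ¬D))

The formula is unsatisfiable.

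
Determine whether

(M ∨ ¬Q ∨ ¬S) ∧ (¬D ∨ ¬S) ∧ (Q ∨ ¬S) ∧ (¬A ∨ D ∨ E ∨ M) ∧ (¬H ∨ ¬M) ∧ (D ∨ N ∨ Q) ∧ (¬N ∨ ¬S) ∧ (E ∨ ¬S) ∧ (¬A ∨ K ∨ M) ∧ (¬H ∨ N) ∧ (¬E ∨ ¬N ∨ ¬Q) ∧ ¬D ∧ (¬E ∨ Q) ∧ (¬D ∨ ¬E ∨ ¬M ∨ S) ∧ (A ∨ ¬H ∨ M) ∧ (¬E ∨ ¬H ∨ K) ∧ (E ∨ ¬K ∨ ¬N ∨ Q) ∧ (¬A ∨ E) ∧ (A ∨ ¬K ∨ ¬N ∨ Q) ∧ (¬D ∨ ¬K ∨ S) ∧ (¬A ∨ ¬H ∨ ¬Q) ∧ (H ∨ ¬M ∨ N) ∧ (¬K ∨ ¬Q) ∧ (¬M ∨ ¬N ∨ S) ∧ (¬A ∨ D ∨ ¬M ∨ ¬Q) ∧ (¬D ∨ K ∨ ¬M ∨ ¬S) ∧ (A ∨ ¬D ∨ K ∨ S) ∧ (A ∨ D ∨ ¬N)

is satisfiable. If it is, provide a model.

Unit clause (¬D) forces D = False.
Set H = False.
Set E = True.
  then (¬E ∨ Q) forces Q = True.
  then (¬K ∨ ¬Q) forces K = False.
  then (¬E ∨ ¬N ∨ ¬Q) forces N = False.
  then (H ∨ ¬M ∨ N) forces M = False.
  then (M ∨ ¬Q ∨ ¬S) forces S = False.
  then (¬A ∨ K ∨ M) forces A = False.
All clauses satisfied.

H=F, E=T, A=F, N=F, S=F, Q=T, D=F, K=F, M=F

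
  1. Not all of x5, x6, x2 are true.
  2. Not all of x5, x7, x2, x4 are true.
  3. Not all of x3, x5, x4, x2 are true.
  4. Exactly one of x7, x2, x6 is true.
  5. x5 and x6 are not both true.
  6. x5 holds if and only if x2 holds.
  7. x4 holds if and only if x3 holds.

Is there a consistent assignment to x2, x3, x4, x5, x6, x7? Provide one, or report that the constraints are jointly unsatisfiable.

x2=F, x3=F, x4=F, x5=F, x6=T, x7=F

  (1) {x5, x6, x2}: 1/3 true — not all ✓
  (2) {x5, x7, x2, x4}: 0/4 true — not all ✓
  (3) {x3, x5, x4, x2}: 0/4 true — not all ✓
  (4) {x7, x2, x6}: 1 true — exactly one ✓
  (5) x5=F, x6=T — not both ✓
  (6) x5=F, x2=F — same ✓
  (7) x4=F, x3=F — same ✓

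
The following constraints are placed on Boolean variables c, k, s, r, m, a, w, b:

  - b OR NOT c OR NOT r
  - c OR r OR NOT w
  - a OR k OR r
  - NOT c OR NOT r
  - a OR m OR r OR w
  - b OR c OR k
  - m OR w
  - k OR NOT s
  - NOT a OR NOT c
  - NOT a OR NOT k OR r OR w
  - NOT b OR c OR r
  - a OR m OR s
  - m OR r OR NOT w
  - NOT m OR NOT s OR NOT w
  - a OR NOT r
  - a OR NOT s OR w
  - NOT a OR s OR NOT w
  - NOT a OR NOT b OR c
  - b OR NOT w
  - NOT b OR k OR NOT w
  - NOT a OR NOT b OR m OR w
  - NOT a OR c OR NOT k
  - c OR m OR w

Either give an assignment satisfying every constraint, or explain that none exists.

c = True; k = True; s = False; r = False; m = True; a = False; w = False; b = True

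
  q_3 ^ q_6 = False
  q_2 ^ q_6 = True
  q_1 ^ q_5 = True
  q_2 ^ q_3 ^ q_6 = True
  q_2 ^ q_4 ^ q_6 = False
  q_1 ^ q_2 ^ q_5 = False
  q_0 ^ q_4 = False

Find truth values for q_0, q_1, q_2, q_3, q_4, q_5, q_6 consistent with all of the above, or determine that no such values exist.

q_0=T, q_1=T, q_2=T, q_3=F, q_4=T, q_5=F, q_6=F

q_3 ^ q_6 = F ^ F = False ✓
q_2 ^ q_6 = T ^ F = True ✓
q_1 ^ q_5 = T ^ F = True ✓
q_2 ^ q_3 ^ q_6 = T ^ F ^ F = True ✓
q_2 ^ q_4 ^ q_6 = T ^ T ^ F = False ✓
q_1 ^ q_2 ^ q_5 = T ^ T ^ F = False ✓
q_0 ^ q_4 = T ^ T = False ✓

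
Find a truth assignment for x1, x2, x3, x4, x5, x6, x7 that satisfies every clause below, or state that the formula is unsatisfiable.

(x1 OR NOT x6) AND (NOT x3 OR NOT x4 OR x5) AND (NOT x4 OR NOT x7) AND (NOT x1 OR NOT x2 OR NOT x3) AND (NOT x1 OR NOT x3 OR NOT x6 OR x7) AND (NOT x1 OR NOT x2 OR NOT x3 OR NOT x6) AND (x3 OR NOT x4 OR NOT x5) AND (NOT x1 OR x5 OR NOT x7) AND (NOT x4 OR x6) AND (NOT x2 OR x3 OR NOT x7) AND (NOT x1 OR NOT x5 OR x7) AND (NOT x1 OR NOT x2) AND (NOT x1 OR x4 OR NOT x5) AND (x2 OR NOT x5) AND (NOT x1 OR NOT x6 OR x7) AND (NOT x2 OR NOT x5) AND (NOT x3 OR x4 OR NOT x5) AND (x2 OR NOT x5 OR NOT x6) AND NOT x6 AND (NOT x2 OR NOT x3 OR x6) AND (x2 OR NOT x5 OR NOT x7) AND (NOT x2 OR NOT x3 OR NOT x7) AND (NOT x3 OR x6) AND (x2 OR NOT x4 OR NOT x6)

x1=T; x2=F; x3=F; x4=F; x5=F; x6=F; x7=F

Unit clause (NOT x6) forces x6 = False.
In (NOT x3 OR x6) only NOT x3 is left, so x3 = False.
In (NOT x4 OR x6) only NOT x4 is left, so x4 = False.
Set x1 = True.
  then (NOT x1 OR NOT x2) forces x2 = False.
  then (NOT x1 OR x4 OR NOT x5) forces x5 = False.
  then (NOT x1 OR x5 OR NOT x7) forces x7 = False.
All clauses satisfied.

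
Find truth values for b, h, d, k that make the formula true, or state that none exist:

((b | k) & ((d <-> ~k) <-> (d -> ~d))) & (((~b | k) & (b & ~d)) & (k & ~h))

b=T; h=F; d=F; k=T

  (b | k) & ((d <-> ~k) <-> (d -> ~d)) = True
    b | k = True
    (d <-> ~k) <-> (d -> ~d) = True
      d <-> ~k = True
        ~k = False
      d -> ~d = True
        ~d = True
  ((~b | k) & (b & ~d)) & (k & ~h) = True
    (~b | k) & (b & ~d) = True
      ~b | k = True
        ~b = False
      b & ~d = True
        ~d = True
    k & ~h = True
      ~h = True
Both conjuncts True, so the formula holds.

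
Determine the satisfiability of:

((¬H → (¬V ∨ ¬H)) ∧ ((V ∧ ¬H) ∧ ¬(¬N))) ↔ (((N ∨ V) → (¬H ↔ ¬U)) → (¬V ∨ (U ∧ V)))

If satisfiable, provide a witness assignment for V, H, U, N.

V = True, H = False, U = True, N = True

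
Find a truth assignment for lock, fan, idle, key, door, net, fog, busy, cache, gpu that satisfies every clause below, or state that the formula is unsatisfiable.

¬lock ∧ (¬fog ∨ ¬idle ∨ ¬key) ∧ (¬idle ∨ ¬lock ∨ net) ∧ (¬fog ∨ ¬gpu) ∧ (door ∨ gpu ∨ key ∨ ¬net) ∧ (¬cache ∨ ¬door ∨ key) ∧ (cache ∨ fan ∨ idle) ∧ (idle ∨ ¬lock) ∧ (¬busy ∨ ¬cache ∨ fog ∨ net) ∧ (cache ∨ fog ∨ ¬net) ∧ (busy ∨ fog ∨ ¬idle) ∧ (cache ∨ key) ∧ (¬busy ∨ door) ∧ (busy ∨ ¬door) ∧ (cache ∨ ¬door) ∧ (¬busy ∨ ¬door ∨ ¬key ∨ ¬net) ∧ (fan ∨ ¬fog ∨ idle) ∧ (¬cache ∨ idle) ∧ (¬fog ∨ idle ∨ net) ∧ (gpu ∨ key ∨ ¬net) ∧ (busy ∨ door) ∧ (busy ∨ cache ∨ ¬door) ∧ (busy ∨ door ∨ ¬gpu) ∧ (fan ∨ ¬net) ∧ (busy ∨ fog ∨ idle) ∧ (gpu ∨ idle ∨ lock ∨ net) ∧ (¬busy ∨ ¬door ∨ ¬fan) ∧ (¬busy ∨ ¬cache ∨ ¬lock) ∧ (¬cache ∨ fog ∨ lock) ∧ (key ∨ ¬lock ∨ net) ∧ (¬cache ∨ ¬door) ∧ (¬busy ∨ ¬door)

UNSATISFIABLE

Case door = True:
  (¬lock) forces lock = False.
  (busy ∨ ¬door) forces busy = True.
  Clause (¬busy ∨ ¬door) is falsified — contradiction.
Case door = False:
  (¬lock) forces lock = False.
  (¬busy ∨ door) forces busy = False.
  Clause (busy ∨ door) is falsified — contradiction.
Both cases fail, so the formula is unsatisfiable.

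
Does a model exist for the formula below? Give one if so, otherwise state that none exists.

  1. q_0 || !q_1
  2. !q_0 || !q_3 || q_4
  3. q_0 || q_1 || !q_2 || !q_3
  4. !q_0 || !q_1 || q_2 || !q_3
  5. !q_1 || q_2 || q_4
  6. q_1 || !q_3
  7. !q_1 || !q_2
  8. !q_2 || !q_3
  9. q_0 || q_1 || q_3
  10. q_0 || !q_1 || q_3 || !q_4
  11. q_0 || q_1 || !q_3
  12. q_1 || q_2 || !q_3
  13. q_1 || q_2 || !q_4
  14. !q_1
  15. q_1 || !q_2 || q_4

q_0=T; q_1=F; q_2=T; q_3=F; q_4=T

Unit clause (!q_1) forces q_1 = False.
In (q_1 || !q_3) only !q_3 is left, so q_3 = False.
In (q_0 || q_1 || q_3) only q_0 is left, so q_0 = True.
Set q_2 = True.
  then (q_1 || !q_2 || q_4) forces q_4 = True.
All clauses satisfied.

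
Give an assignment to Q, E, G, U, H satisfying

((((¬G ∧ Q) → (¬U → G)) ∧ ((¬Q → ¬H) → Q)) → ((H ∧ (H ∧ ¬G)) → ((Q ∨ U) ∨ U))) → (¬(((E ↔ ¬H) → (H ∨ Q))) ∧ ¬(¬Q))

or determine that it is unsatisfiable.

Q = False; E = False; G = False; U = False; H = True

  ((((¬G ∧ Q) → (¬U → G)) ∧ ((¬Q → ¬H) → Q)) → ((H ∧ (H ∧ ¬G)) → ((Q ∨ U) ∨ U))) → (¬(((E ↔ ¬H) → (H ∨ Q))) ∧ ¬(¬Q)) = True
    (((¬G ∧ Q) → (¬U → G)) ∧ ((¬Q → ¬H) → Q)) → ((H ∧ (H ∧ ¬G)) → ((Q ∨ U) ∨ U)) = False
      ((¬G ∧ Q) → (¬U → G)) ∧ ((¬Q → ¬H) → Q) = True
        (¬G ∧ Q) → (¬U → G) = True
          ¬G ∧ Q = False
            ¬G = True
          ¬U → G = False
            ¬U = True
        (¬Q → ¬H) → Q = True
          ¬Q → ¬H = False
            ¬Q = True
            ¬H = False
      (H ∧ (H ∧ ¬G)) → ((Q ∨ U) ∨ U) = False
        H ∧ (H ∧ ¬G) = True
          H ∧ ¬G = True
            ¬G = True
        (Q ∨ U) ∨ U = False
          Q ∨ U = False
    ¬(((E ↔ ¬H) → (H ∨ Q))) ∧ ¬(¬Q) = False
      ¬(((E ↔ ¬H) → (H ∨ Q))) = False
        (E ↔ ¬H) → (H ∨ Q) = True
          E ↔ ¬H = True
            ¬H = False
          H ∨ Q = True
      ¬(¬Q) = False
        ¬Q = True
The formula evaluates to True.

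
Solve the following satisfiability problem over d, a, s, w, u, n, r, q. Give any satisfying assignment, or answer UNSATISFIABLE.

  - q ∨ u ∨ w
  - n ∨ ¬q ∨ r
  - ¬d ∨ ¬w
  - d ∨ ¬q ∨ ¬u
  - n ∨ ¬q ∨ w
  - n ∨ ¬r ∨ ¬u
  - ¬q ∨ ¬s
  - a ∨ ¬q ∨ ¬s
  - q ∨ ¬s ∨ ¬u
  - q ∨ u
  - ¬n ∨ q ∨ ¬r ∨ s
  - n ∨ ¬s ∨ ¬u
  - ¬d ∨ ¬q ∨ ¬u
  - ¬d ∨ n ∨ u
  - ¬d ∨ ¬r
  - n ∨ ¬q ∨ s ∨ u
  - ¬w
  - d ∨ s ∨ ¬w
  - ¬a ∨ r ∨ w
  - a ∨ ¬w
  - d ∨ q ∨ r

Unit clause (¬w) forces w = False.
Set d = False.
Set a = True.
  then (¬a ∨ r ∨ w) forces r = True.
Try s = True:
  (¬q ∨ ¬s) forces q = False.
  (q ∨ u ∨ w) forces u = True.
  clause (q ∨ ¬s ∨ ¬u) is falsified — backtrack.
So s = False.
Set u = False.
  then (q ∨ u ∨ w) forces q = True.
  then (n ∨ ¬q ∨ w) forces n = True.
All clauses satisfied.

d: False, a: True, s: False, w: False, u: False, n: True, r: True, q: True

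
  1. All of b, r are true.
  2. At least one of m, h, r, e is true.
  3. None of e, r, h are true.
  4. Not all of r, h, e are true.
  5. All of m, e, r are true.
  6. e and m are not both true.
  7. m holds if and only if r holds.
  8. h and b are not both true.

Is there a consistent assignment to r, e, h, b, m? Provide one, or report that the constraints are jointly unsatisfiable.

Case r = True:
  Constraint (3) is violated (r=T) — contradiction.
Case r = False:
  Constraint (1) is violated (r=F) — contradiction.
Both cases fail — unsatisfiable.

Unsatisfiable — no assignment works.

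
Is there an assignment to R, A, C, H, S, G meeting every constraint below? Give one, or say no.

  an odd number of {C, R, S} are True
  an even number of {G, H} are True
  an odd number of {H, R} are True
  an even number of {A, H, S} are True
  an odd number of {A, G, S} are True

UNSATISFIABLE

Adding constraints 2, 4, 5 mod 2: every variable appears an even number of times on the left, so the left side is 0.
But the right sides sum to 1 (mod 2). 0 ≠ 1 — the system is inconsistent.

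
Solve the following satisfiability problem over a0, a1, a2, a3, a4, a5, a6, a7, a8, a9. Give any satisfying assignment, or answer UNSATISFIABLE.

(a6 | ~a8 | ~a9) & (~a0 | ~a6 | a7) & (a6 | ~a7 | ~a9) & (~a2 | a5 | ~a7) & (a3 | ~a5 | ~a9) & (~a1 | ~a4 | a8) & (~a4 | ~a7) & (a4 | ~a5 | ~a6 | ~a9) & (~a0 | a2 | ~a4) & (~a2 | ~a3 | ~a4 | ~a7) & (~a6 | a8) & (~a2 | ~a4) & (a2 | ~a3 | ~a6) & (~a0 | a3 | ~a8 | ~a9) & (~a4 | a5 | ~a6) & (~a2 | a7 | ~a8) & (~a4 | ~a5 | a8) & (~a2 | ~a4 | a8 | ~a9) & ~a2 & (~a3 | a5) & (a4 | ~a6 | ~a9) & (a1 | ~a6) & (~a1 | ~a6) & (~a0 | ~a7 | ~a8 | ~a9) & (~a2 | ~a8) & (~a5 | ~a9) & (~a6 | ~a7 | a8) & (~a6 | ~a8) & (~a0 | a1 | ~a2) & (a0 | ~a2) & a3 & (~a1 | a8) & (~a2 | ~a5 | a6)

Unit clause (~a2) forces a2 = False.
Unit clause (a3) forces a3 = True.
In (a2 | ~a3 | ~a6) only ~a6 is left, so a6 = False.
In (~a3 | a5) only a5 is left, so a5 = True.
In (~a5 | ~a9) only ~a9 is left, so a9 = False.
Set a0 = False.
Set a1 = False.
Set a4 = False.
Set a7 = False.
Set a8 = True.
All clauses satisfied.

a0 = False; a1 = False; a2 = False; a3 = True; a4 = False; a5 = True; a6 = False; a7 = False; a8 = True; a9 = False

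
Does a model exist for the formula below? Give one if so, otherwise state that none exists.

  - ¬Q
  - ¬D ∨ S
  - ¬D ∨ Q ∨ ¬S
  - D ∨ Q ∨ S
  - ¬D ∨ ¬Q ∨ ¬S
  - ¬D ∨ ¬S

D = False, Q = False, S = True

Unit clause (¬Q) forces Q = False.
Try D = True:
  (¬D ∨ S) forces S = True.
  clause (¬D ∨ Q ∨ ¬S) is falsified — backtrack.
So D = False.
  then (D ∨ Q ∨ S) forces S = True.
All clauses satisfied.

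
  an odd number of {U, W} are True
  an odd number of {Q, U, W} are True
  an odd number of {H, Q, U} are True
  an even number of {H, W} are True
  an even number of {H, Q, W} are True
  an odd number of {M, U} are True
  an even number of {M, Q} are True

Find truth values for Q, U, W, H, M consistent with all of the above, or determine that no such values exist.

Q = False, U = True, W = False, H = False, M = False

{U, W}: 1 true → odd ✓
{Q, U, W}: 1 true → odd ✓
{H, Q, U}: 1 true → odd ✓
{H, W}: 0 true → even ✓
{H, Q, W}: 0 true → even ✓
{M, U}: 1 true → odd ✓
{M, Q}: 0 true → even ✓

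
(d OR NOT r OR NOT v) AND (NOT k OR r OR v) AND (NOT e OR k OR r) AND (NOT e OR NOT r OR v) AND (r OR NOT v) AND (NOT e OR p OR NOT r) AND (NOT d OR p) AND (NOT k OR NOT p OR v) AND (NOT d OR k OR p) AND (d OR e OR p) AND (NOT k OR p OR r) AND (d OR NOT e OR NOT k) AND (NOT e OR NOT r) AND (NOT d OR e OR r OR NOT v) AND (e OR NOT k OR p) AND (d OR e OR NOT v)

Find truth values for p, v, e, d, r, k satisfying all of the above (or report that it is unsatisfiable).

p = True, v = True, e = False, d = True, r = True, k = True

Try p = False:
  (NOT d OR p) forces d = False.
  (d OR e OR p) forces e = True.
  (NOT e OR p OR NOT r) forces r = False.
  (NOT e OR k OR r) forces k = True.
  clause (NOT k OR p OR r) is falsified — backtrack.
So p = True.
Set v = True.
  then (r OR NOT v) forces r = True.
  then (NOT e OR NOT r) forces e = False.
  then (d OR e OR NOT v) forces d = True.
Set k = True.
All clauses satisfied.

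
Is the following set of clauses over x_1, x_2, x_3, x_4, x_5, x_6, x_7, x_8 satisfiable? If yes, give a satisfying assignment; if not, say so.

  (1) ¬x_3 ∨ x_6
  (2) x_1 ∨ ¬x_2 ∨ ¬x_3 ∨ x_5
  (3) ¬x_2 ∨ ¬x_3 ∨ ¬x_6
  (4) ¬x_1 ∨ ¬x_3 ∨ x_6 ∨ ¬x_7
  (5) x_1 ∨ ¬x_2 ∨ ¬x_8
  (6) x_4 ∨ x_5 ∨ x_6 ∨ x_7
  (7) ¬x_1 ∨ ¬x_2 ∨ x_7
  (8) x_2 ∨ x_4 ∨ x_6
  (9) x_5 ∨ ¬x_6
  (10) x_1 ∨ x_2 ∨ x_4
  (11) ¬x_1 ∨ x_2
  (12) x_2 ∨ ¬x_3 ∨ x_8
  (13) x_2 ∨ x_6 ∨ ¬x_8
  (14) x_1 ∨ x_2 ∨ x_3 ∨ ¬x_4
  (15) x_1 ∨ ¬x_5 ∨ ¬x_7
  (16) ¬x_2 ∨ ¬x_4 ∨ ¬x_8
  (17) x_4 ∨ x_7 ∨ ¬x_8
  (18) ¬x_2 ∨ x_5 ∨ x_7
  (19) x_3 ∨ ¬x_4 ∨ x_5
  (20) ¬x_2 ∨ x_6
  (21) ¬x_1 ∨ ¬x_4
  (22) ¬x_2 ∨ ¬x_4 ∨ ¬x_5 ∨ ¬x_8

Set x_1 = False.
Set x_2 = True.
  then (x_1 ∨ ¬x_2 ∨ ¬x_8) forces x_8 = False.
  then (¬x_2 ∨ x_6) forces x_6 = True.
  then (¬x_2 ∨ ¬x_3 ∨ ¬x_6) forces x_3 = False.
  then (x_5 ∨ ¬x_6) forces x_5 = True.
  then (x_1 ∨ ¬x_5 ∨ ¬x_7) forces x_7 = False.
Set x_4 = True.
All clauses satisfied.

x_1 = False; x_2 = True; x_3 = False; x_4 = True; x_5 = True; x_6 = True; x_7 = False; x_8 = False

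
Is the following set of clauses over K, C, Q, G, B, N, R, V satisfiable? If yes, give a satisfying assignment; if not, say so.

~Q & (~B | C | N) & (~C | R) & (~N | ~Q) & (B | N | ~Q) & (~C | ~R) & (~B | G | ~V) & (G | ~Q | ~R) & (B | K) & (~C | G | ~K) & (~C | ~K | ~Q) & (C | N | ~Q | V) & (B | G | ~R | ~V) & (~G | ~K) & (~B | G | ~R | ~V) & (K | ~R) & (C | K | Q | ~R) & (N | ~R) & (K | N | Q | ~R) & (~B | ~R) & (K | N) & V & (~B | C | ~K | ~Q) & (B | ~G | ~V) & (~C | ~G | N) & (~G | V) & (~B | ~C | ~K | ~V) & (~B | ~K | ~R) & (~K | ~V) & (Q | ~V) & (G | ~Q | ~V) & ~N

Case Q = True:
  Clause (~Q) is falsified — contradiction.
Case Q = False:
  (V) forces V = True.
  Clause (Q | ~V) is falsified — contradiction.
Both cases fail, so the formula is unsatisfiable.

Unsatisfiable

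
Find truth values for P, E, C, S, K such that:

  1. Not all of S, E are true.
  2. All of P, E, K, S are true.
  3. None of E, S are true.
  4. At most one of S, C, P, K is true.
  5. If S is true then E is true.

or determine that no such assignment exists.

Case E = True:
  Constraint (3) is violated (E=T) — contradiction.
Case E = False:
  Constraint (2) is violated (E=F) — contradiction.
Both cases fail — unsatisfiable.

UNSATISFIABLE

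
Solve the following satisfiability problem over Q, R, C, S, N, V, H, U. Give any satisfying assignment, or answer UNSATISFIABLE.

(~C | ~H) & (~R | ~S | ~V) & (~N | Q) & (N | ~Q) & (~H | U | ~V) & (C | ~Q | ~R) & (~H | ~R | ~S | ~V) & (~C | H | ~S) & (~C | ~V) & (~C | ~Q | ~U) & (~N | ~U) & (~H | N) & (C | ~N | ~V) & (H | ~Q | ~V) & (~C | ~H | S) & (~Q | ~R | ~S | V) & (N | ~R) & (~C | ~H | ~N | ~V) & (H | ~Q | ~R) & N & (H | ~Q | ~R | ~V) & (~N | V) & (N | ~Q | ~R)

Unsatisfiable

Case V = True:
  (~C | ~V) forces C = False.
  (C | ~N | ~V) forces N = False.
  Clause (N) is falsified — contradiction.
Case V = False:
  (N) forces N = True.
  Clause (~N | V) is falsified — contradiction.
Both cases fail, so the formula is unsatisfiable.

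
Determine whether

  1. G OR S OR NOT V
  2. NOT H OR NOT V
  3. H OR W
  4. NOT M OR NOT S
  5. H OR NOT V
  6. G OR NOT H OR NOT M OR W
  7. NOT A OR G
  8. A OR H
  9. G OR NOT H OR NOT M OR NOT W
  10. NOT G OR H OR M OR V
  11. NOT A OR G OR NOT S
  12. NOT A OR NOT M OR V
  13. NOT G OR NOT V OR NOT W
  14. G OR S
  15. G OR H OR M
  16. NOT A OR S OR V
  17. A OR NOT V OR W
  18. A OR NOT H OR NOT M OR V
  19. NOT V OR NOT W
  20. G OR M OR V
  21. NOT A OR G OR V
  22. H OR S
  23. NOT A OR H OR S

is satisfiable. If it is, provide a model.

G = True, M = False, A = True, W = False, V = False, S = True, H = True

Set G = True.
Set M = False.
Set A = True.
Set W = False.
  then (H OR W) forces H = True.
  then (NOT H OR NOT V) forces V = False.
  then (NOT A OR S OR V) forces S = True.
All clauses satisfied.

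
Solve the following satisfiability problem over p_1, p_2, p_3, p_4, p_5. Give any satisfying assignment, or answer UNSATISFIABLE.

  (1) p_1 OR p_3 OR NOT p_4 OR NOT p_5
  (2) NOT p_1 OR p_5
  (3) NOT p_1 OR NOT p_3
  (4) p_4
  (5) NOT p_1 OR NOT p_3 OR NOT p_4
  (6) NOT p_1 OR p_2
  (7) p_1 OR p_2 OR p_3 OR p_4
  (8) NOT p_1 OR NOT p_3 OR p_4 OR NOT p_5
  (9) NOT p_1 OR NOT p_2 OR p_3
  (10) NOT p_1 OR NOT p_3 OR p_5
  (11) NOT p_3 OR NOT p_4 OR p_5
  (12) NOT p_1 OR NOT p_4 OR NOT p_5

p_1=F; p_2=T; p_3=F; p_4=T; p_5=F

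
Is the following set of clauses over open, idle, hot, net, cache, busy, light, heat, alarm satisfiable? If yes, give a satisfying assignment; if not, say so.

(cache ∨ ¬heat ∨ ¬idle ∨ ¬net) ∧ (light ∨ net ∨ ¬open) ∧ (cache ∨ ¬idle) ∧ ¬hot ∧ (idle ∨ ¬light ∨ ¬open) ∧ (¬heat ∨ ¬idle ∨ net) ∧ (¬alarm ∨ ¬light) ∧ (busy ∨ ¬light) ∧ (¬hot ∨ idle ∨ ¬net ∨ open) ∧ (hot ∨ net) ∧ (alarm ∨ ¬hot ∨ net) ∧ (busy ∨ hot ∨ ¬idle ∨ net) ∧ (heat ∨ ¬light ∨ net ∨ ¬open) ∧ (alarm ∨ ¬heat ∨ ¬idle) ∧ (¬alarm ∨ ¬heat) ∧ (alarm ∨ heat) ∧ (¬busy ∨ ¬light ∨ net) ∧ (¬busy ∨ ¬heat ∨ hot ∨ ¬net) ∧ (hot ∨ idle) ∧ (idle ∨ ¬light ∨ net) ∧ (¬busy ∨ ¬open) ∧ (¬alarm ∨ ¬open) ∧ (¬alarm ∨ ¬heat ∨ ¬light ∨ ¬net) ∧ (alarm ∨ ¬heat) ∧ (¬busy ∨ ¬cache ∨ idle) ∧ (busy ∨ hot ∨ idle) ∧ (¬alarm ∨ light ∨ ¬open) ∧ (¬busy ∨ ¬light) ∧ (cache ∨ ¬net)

Unit clause (¬hot) forces hot = False.
In (hot ∨ net) only net is left, so net = True.
In (hot ∨ idle) only idle is left, so idle = True.
In (cache ∨ ¬net) only cache is left, so cache = True.
Try open = True:
  (¬busy ∨ ¬open) forces busy = False.
  (busy ∨ ¬light) forces light = False.
  (¬alarm ∨ ¬open) forces alarm = False.
  (alarm ∨ ¬heat ∨ ¬idle) forces heat = False.
  clause (alarm ∨ heat) is falsified — backtrack.
So open = False.
Set busy = True.
  then (¬busy ∨ ¬heat ∨ hot ∨ ¬net) forces heat = False.
  then (¬busy ∨ ¬light) forces light = False.
  then (alarm ∨ heat) forces alarm = True.
All clauses satisfied.

open=F, idle=T, hot=F, net=T, cache=T, busy=T, light=F, heat=F, alarm=T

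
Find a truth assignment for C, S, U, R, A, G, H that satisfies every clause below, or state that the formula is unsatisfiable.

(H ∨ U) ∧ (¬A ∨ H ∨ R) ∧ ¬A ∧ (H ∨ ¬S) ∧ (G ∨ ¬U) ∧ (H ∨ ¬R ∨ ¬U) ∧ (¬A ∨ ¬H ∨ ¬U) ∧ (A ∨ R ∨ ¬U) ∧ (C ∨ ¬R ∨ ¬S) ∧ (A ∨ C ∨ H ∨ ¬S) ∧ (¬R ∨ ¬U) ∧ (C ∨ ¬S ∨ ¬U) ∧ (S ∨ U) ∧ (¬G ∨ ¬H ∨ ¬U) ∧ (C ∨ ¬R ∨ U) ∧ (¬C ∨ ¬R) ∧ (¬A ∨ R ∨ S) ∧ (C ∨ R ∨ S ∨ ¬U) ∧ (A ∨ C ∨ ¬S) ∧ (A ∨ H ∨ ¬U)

C=T, S=T, U=F, R=F, A=F, G=F, H=T

Unit clause (¬A) forces A = False.
Try C = False:
  (A ∨ C ∨ ¬S) forces S = False.
  (S ∨ U) forces U = True.
  (G ∨ ¬U) forces G = True.
  (A ∨ R ∨ ¬U) forces R = True.
  clause (¬R ∨ ¬U) is falsified — backtrack.
So C = True.
  then (¬C ∨ ¬R) forces R = False.
  then (A ∨ R ∨ ¬U) forces U = False.
  then (S ∨ U) forces S = True.
  then (H ∨ U) forces H = True.
Set G = False.
All clauses satisfied.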